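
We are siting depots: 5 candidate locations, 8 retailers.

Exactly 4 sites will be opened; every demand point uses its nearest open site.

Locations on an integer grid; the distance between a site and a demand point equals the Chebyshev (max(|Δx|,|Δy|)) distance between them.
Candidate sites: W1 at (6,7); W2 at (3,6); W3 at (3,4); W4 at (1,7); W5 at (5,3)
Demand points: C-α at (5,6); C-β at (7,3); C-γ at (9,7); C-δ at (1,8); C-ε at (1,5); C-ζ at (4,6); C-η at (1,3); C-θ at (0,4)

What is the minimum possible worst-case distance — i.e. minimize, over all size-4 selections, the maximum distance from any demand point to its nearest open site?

3

Open {W1, W2, W3, W5}.
  Farthest demand point is C-γ at distance 3 (to W1); all others are ≤ 3.
With {W1, W2, W4, W5} the worst case is 3.
With {W1, W3, W4, W5} the worst case is 3.
No size-4 selection achieves below 3.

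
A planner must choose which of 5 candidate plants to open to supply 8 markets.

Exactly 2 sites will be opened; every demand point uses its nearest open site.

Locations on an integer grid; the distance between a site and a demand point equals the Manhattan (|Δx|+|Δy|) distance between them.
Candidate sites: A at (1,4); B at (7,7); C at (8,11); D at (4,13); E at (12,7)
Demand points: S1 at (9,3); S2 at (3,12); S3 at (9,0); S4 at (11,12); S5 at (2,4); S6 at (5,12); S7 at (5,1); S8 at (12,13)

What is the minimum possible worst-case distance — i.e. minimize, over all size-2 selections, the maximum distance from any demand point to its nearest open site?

9

Open {B, C}.
  Farthest demand point is S3 at distance 9 (to B); all others are ≤ 9.
With {B, D} the worst case is 9.
With {B, E} the worst case is 9.
No size-2 selection achieves below 9.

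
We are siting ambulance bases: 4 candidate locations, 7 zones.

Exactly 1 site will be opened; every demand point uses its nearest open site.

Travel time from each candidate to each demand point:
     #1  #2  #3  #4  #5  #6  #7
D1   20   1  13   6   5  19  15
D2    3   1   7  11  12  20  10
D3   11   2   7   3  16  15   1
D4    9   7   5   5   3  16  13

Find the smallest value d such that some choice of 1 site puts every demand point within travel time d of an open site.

Open {D3}.
  Farthest demand point is #5 at travel time 16 (to D3); all others are ≤ 16.
With {D4} the worst case is 16.
With {D1} the worst case is 20.
No size-1 selection achieves below 16.

16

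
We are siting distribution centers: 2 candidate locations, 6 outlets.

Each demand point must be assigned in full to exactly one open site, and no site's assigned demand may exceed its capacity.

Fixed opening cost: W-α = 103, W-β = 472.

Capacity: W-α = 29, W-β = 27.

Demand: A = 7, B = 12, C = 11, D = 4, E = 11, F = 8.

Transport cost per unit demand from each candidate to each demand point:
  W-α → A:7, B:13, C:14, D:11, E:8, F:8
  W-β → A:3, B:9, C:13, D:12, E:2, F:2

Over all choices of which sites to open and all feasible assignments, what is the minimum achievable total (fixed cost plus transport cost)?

Open {W-α, W-β}; cheapest assignment that respects the capacities:
  W-α (cap 29, load 27): B, C, D — cost 12×13 + 11×14 + 4×11 = 354
  W-β (cap 27, load 26): A, E, F — cost 7×3 + 11×2 + 8×2 = 59
  Shipping 413, fixed 575 → total 988.
  Any other capacity-feasible assignment to {W-α, W-β} ships for at least 413.
Total demand is 53 and no other set of sites has combined capacity ≥ 53, so {W-α, W-β} is the only feasible choice of open sites. Minimum: 988.

988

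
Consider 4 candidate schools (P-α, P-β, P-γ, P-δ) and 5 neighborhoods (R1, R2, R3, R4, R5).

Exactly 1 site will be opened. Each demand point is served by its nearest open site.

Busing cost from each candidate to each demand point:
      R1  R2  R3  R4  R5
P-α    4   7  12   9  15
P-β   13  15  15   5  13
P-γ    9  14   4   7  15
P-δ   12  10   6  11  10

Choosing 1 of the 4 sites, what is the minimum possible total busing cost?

47

Open {P-α}.
  R1→P-α 4, R2→P-α 7, R3→P-α 12, R4→P-α 9, R5→P-α 15  ⇒ total 47.
Compare {P-γ}: total 49.
Compare {P-δ}: total 49.
No size-1 selection does better; minimum is 47.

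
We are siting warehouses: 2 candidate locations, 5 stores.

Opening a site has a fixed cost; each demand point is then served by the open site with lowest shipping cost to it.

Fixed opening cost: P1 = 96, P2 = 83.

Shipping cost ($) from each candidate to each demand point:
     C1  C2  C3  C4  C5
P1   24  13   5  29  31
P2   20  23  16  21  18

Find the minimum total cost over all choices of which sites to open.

181

Open {P2}: assign each demand point to its cheapest open site.
  C1→P2 20, C2→P2 23, C3→P2 16, C4→P2 21, C5→P2 18
  shipping cost 98, fixed 83 → total 181.
Compare {P1}: shipping cost 102 + fixed 96 = 198.
Compare {P1, P2}: shipping cost 77 + fixed 179 = 256.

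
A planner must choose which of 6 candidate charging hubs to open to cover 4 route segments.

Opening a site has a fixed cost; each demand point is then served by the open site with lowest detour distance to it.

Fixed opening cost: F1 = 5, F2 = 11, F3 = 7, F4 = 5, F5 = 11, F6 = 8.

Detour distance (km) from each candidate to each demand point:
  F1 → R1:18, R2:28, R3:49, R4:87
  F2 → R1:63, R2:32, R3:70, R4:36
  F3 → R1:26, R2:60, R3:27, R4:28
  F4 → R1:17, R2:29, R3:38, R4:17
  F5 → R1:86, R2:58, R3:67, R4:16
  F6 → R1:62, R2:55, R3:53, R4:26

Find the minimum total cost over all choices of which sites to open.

Open {F3, F4}: assign each demand point to its cheapest open site.
  R1→F4 17, R2→F4 29, R3→F3 27, R4→F4 17
  detour distance 90, fixed 12 → total 102.
Compare {F4}: detour distance 101 + fixed 5 = 106.
Compare {F1, F3, F4}: detour distance 89 + fixed 17 = 106.
Compare {F1, F4}: detour distance 100 + fixed 10 = 110.
All other subsets cost ≥ 106. Minimum total cost: 102.

102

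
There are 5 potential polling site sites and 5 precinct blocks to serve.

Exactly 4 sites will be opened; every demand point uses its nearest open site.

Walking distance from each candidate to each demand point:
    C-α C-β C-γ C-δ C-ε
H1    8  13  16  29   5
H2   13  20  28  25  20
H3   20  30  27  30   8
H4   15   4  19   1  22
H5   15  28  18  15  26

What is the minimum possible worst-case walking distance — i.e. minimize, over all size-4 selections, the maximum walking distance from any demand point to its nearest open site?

16

Open {H1, H2, H3, H4}.
  Farthest demand point is C-γ at walking distance 16 (to H1); all others are ≤ 16.
With {H1, H2, H3, H5} the worst case is 16.
With {H1, H2, H4, H5} the worst case is 16.
No size-4 selection achieves below 16.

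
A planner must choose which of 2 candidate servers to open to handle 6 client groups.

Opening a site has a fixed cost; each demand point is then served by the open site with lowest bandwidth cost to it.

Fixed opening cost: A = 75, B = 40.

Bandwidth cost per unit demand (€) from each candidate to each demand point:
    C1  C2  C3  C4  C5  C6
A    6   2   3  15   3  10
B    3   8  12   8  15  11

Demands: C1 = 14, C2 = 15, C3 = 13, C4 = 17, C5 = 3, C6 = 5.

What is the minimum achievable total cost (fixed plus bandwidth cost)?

Open {A, B}: assign each demand point to its cheapest open site.
  C1→B 14×3=42, C2→A 15×2=30, C3→A 13×3=39, C4→B 17×8=136, C5→A 3×3=9, C6→A 5×10=50
  bandwidth cost 306, fixed 115 → total 421.
Compare {A}: bandwidth cost 467 + fixed 75 = 542.
Compare {B}: bandwidth cost 554 + fixed 40 = 594.

421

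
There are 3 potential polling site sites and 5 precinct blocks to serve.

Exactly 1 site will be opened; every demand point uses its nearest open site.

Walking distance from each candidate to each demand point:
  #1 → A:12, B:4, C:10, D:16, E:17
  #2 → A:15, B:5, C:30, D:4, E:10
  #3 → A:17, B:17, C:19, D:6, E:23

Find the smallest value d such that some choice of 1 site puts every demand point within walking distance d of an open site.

17

Open {#1}.
  Farthest demand point is E at walking distance 17 (to #1); all others are ≤ 17.
With {#3} the worst case is 23.
With {#2} the worst case is 30.
No size-1 selection achieves below 17.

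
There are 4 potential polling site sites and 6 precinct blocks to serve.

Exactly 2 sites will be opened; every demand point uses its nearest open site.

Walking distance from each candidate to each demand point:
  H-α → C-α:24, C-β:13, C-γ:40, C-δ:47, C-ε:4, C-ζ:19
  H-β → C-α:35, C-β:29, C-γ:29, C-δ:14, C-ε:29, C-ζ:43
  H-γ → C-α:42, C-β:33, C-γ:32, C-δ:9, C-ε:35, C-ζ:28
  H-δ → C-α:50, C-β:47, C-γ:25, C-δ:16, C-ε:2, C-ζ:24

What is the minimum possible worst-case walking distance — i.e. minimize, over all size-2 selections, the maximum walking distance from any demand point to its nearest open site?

25

Open {H-α, H-δ}.
  Farthest demand point is C-γ at walking distance 25 (to H-δ); all others are ≤ 25.
With {H-α, H-β} the worst case is 29.
With {H-α, H-γ} the worst case is 32.
No size-2 selection achieves below 25.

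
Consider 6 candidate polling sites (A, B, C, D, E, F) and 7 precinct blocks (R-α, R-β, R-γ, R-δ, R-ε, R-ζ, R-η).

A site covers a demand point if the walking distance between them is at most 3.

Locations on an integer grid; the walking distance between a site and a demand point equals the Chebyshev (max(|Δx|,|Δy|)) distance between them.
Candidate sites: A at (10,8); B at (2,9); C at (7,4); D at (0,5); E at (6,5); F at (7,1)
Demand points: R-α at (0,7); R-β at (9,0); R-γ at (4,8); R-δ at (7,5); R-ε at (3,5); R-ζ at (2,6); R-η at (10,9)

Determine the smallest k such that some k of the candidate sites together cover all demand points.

Coverage sets (demand points within 3 of each site):
  A: {R-δ, R-η}
  B: {R-α, R-γ, R-ζ}
  C: {R-δ}
  D: {R-α, R-ε, R-ζ}
  E: {R-γ, R-δ, R-ε}
  F: {R-β}
No 3 sites suffice: every size-3 union leaves at least one demand point uncovered.
But {A, B, D, F} covers everything, so the minimum is 4.

4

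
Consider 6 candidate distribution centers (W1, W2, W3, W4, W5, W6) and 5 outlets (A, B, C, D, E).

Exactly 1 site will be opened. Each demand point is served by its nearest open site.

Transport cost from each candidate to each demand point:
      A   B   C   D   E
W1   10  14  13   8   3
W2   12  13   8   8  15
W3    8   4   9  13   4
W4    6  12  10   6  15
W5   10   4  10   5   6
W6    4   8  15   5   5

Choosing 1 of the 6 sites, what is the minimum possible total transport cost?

35

Open {W5}.
  A→W5 10, B→W5 4, C→W5 10, D→W5 5, E→W5 6  ⇒ total 35.
Compare {W6}: total 37.
Compare {W3}: total 38.
No size-1 selection does better; minimum is 35.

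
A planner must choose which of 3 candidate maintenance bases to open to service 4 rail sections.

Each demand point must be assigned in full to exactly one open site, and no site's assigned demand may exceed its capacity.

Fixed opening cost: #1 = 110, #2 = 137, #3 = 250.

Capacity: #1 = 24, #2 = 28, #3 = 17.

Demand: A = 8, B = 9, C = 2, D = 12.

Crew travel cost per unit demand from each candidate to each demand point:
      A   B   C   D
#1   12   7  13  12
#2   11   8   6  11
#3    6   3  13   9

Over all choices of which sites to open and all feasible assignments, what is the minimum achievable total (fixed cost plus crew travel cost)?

542

Open {#1, #2}; cheapest assignment that respects the capacities:
  #1 (cap 24, load 9): B — cost 9×7 = 63
  #2 (cap 28, load 22): A, C, D — cost 8×11 + 2×6 + 12×11 = 232
  Shipping 295, fixed 247 → total 542.
  Any other capacity-feasible assignment to {#1, #2} ships for at least 295.
Compare {#1, #3}: its best feasible assignment gives total 605.
Compare {#2, #3}: its best feasible assignment gives total 606.
Every other set of open sites that can feasibly serve all demand totals ≥ 605 even under its best assignment. Minimum: 542.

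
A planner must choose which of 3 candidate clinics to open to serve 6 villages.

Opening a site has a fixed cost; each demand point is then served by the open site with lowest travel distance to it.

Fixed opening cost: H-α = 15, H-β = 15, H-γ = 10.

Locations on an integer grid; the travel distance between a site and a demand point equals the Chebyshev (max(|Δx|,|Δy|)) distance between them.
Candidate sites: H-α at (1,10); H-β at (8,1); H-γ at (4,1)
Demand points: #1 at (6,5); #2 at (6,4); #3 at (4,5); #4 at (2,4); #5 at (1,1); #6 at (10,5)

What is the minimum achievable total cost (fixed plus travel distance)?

Open {H-γ}: assign each demand point to its cheapest open site.
  #1→H-γ 4, #2→H-γ 3, #3→H-γ 4, #4→H-γ 3, #5→H-γ 3, #6→H-γ 6
  travel distance 23, fixed 10 → total 33.
Compare {H-β}: travel distance 28 + fixed 15 = 43.
Compare {H-β, H-γ}: travel distance 21 + fixed 25 = 46.
Compare {H-α, H-γ}: travel distance 23 + fixed 25 = 48.
All other subsets cost ≥ 43. Minimum total cost: 33.

33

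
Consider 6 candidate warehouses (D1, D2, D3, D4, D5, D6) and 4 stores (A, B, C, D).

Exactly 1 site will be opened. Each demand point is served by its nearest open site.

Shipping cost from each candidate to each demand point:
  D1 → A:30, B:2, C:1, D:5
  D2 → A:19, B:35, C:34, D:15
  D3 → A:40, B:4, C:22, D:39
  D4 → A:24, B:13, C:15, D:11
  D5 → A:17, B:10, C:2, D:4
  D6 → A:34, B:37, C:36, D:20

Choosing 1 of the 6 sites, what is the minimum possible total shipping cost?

Open {D5}.
  A→D5 17, B→D5 10, C→D5 2, D→D5 4  ⇒ total 33.
Compare {D1}: total 38.
Compare {D4}: total 63.
No size-1 selection does better; minimum is 33.

33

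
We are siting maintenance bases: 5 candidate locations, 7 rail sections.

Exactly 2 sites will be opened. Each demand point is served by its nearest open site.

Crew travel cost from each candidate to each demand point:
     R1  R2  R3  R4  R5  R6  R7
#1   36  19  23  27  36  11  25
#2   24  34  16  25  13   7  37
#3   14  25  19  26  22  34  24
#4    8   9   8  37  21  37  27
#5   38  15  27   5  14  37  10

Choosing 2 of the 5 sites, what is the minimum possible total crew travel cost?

90

Open {#2, #5}.
  R1→#2 24, R2→#5 15, R3→#2 16, R4→#5 5, R5→#2 13, R6→#2 7, R7→#5 10  ⇒ total 90.
Compare {#4, #5}: total 91.
Compare {#2, #4}: total 97.
No size-2 selection does better; minimum is 90.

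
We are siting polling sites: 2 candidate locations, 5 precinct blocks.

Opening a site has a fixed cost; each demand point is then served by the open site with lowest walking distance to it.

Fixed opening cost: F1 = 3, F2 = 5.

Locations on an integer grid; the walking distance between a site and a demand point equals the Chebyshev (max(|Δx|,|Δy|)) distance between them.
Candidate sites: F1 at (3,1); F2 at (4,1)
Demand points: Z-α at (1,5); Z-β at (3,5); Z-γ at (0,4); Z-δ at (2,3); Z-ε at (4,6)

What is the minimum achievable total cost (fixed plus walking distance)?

Open {F1}: assign each demand point to its cheapest open site.
  Z-α→F1 4, Z-β→F1 4, Z-γ→F1 3, Z-δ→F1 2, Z-ε→F1 5
  walking distance 18, fixed 3 → total 21.
Compare {F2}: walking distance 19 + fixed 5 = 24.
Compare {F1, F2}: walking distance 18 + fixed 8 = 26.

21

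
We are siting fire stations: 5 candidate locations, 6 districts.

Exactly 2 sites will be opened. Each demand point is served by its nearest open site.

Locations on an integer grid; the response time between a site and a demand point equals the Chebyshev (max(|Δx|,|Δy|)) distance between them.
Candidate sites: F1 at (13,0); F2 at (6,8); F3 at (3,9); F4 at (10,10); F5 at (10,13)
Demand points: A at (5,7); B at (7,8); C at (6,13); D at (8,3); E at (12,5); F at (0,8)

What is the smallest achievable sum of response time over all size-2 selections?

Open {F2, F3}.
  A→F2 1, B→F2 1, C→F3 4, D→F2 5, E→F2 6, F→F3 3  ⇒ total 20.
Compare {F2, F4}: total 22.
Compare {F1, F2}: total 23.
No size-2 selection does better; minimum is 20.

20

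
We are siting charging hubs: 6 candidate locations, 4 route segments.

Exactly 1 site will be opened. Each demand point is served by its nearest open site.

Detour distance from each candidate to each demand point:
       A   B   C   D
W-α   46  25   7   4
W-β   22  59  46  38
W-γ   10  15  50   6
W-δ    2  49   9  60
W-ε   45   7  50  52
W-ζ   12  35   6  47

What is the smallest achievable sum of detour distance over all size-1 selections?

81

Open {W-γ}.
  A→W-γ 10, B→W-γ 15, C→W-γ 50, D→W-γ 6  ⇒ total 81.
Compare {W-α}: total 82.
Compare {W-ζ}: total 100.
No size-1 selection does better; minimum is 81.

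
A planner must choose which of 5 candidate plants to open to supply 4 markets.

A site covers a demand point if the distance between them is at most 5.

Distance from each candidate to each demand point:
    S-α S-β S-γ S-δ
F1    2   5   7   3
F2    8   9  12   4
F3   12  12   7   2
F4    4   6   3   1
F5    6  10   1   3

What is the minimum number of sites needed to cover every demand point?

2

Coverage sets (demand points within 5 of each site):
  F1: {S-α, S-β, S-δ}
  F2: {S-δ}
  F3: {S-δ}
  F4: {S-α, S-γ, S-δ}
  F5: {S-γ, S-δ}
No single site covers all 4 demand points.
But {F1, F4} covers everything, so the minimum is 2.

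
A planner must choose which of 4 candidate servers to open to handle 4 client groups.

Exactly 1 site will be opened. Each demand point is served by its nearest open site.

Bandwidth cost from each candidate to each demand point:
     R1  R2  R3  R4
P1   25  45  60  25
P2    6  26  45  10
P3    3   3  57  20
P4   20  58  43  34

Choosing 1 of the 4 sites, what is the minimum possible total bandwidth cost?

83

Open {P3}.
  R1→P3 3, R2→P3 3, R3→P3 57, R4→P3 20  ⇒ total 83.
Compare {P2}: total 87.
Compare {P1}: total 155.
No size-1 selection does better; minimum is 83.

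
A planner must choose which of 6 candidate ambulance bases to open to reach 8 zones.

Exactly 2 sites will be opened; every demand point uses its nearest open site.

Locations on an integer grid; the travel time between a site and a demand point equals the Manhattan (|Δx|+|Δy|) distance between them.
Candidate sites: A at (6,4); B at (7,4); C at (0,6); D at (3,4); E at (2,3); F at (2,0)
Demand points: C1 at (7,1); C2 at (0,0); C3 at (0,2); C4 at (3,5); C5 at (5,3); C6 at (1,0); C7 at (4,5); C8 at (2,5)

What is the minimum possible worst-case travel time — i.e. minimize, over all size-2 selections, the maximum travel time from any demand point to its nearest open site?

Open {A, E}.
  Farthest demand point is C2 at travel time 5 (to E); all others are ≤ 5.
With {A, F} the worst case is 5.
With {B, E} the worst case is 5.
No size-2 selection achieves below 5.

5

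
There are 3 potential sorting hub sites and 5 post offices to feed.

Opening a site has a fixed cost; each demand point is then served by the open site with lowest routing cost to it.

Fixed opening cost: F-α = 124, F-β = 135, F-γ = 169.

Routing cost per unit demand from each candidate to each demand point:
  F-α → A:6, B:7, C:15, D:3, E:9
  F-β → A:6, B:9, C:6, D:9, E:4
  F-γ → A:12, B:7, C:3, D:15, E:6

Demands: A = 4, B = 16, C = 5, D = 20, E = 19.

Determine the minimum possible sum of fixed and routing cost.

561

Open {F-α, F-β}: assign each demand point to its cheapest open site.
  A→F-α 4×6=24, B→F-α 16×7=112, C→F-β 5×6=30, D→F-α 20×3=60, E→F-β 19×4=76
  routing cost 302, fixed 259 → total 561.
Compare {F-α}: routing cost 442 + fixed 124 = 566.
Compare {F-β}: routing cost 454 + fixed 135 = 589.
Compare {F-α, F-γ}: routing cost 325 + fixed 293 = 618.
All other subsets cost ≥ 566. Minimum total cost: 561.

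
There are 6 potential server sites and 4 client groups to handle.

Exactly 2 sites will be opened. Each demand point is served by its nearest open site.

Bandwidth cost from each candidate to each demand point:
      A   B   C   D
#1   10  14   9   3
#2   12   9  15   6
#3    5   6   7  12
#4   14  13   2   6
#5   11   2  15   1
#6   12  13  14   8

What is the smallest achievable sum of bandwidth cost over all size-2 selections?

Open {#3, #5}.
  A→#3 5, B→#5 2, C→#3 7, D→#5 1  ⇒ total 15.
Compare {#4, #5}: total 16.
Compare {#3, #4}: total 19.
No size-2 selection does better; minimum is 15.

15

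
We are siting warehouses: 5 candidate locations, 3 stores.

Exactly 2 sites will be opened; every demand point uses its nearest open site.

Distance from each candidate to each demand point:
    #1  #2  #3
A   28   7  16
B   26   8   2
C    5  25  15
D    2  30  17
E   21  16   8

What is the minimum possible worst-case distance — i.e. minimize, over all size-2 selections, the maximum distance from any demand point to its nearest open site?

8

Open {B, C}.
  Farthest demand point is #2 at distance 8 (to B); all others are ≤ 8.
With {B, D} the worst case is 8.
With {A, C} the worst case is 15.
No size-2 selection achieves below 8.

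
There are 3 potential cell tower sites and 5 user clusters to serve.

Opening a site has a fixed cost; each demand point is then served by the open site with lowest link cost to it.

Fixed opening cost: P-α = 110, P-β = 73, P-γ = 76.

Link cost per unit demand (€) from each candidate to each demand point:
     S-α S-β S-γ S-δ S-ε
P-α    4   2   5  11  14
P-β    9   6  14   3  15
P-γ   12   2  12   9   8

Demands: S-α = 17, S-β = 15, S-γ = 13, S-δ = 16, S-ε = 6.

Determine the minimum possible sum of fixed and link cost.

Open {P-α, P-β}: assign each demand point to its cheapest open site.
  S-α→P-α 17×4=68, S-β→P-α 15×2=30, S-γ→P-α 13×5=65, S-δ→P-β 16×3=48, S-ε→P-α 6×14=84
  link cost 295, fixed 183 → total 478.
Compare {P-α, P-β, P-γ}: link cost 259 + fixed 259 = 518.
Compare {P-α}: link cost 423 + fixed 110 = 533.
Compare {P-α, P-γ}: link cost 355 + fixed 186 = 541.
All other subsets cost ≥ 518. Minimum total cost: 478.

478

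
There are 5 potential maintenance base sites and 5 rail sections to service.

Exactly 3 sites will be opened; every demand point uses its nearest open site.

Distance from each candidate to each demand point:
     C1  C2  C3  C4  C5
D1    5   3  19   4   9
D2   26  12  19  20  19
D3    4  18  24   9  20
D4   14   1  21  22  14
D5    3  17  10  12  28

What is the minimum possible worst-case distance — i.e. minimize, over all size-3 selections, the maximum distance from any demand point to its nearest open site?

10

Open {D1, D2, D5}.
  Farthest demand point is C3 at distance 10 (to D5); all others are ≤ 10.
With {D1, D3, D5} the worst case is 10.
With {D1, D4, D5} the worst case is 10.
No size-3 selection achieves below 10.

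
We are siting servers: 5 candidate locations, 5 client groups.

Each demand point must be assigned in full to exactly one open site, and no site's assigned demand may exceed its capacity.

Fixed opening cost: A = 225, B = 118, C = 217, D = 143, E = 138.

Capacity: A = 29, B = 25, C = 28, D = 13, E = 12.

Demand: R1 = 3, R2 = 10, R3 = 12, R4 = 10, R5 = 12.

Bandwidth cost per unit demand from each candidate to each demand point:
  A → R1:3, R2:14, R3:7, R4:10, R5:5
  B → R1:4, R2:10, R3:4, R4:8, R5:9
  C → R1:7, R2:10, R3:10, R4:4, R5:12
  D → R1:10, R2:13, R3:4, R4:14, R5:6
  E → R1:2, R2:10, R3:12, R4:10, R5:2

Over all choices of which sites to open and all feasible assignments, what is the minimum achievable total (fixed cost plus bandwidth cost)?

Open {B, C}; cheapest assignment that respects the capacities:
  B (cap 25, load 24): R3, R5 — cost 12×4 + 12×9 = 156
  C (cap 28, load 23): R1, R2, R4 — cost 3×7 + 10×10 + 10×4 = 161
  Shipping 317, fixed 335 → total 652.
  Any other capacity-feasible assignment to {B, C} ships for at least 317.
Compare {A, B}: its best feasible assignment gives total 660.
Compare {B, D, E}: its best feasible assignment gives total 663.
Every other set of open sites that can feasibly serve all demand totals ≥ 660 even under its best assignment. Minimum: 652.

652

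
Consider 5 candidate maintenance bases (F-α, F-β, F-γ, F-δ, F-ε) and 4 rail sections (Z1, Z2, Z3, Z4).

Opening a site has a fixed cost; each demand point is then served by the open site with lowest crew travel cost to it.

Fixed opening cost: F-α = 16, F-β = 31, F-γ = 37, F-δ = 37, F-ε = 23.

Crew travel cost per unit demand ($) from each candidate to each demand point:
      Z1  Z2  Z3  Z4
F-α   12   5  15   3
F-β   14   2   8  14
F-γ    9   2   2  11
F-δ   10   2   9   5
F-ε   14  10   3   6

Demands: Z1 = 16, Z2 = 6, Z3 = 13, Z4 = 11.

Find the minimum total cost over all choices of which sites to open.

Open {F-α, F-γ}: assign each demand point to its cheapest open site.
  Z1→F-γ 16×9=144, Z2→F-γ 6×2=12, Z3→F-γ 13×2=26, Z4→F-α 11×3=33
  crew travel cost 215, fixed 53 → total 268.
Compare {F-α, F-γ, F-ε}: crew travel cost 215 + fixed 76 = 291.
Compare {F-α, F-β, F-γ}: crew travel cost 215 + fixed 84 = 299.
Compare {F-α, F-γ, F-δ}: crew travel cost 215 + fixed 90 = 305.
All other subsets cost ≥ 291. Minimum total cost: 268.

268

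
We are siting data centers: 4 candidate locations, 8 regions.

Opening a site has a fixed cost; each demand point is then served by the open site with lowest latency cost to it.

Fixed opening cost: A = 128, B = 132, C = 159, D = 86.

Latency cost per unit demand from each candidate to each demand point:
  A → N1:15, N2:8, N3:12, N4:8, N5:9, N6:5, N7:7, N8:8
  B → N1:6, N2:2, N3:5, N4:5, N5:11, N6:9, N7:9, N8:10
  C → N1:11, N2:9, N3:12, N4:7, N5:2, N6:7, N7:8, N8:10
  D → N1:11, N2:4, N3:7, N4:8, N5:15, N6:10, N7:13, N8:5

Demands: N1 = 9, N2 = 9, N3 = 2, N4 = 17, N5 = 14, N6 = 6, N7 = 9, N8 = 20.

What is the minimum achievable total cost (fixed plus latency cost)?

Open {C, D}: assign each demand point to its cheapest open site.
  N1→C 9×11=99, N2→D 9×4=36, N3→D 2×7=14, N4→C 17×7=119, N5→C 14×2=28, N6→C 6×7=42, N7→C 9×8=72, N8→D 20×5=100
  latency cost 510, fixed 245 → total 755.
Compare {B, D}: latency cost 556 + fixed 218 = 774.
Compare {B, C, D}: latency cost 409 + fixed 377 = 786.
Compare {B}: latency cost 656 + fixed 132 = 788.
All other subsets cost ≥ 774. Minimum total cost: 755.

755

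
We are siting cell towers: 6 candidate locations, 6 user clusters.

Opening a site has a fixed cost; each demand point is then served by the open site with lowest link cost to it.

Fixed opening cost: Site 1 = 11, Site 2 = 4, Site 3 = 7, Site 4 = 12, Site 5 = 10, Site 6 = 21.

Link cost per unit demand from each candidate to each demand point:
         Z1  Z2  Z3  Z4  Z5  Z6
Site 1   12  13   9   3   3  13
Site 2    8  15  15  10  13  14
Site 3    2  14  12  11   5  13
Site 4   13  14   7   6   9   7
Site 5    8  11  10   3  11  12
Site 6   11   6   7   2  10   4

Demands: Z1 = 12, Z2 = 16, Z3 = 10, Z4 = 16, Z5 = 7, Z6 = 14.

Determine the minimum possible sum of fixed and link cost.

338

Open {Site 1, Site 3, Site 6}: assign each demand point to its cheapest open site.
  Z1→Site 3 12×2=24, Z2→Site 6 16×6=96, Z3→Site 6 10×7=70, Z4→Site 6 16×2=32, Z5→Site 1 7×3=21, Z6→Site 6 14×4=56
  link cost 299, fixed 39 → total 338.
Compare {Site 3, Site 6}: link cost 313 + fixed 28 = 341.
Compare {Site 1, Site 2, Site 3, Site 6}: link cost 299 + fixed 43 = 342.
Compare {Site 2, Site 3, Site 6}: link cost 313 + fixed 32 = 345.
All other subsets cost ≥ 341. Minimum total cost: 338.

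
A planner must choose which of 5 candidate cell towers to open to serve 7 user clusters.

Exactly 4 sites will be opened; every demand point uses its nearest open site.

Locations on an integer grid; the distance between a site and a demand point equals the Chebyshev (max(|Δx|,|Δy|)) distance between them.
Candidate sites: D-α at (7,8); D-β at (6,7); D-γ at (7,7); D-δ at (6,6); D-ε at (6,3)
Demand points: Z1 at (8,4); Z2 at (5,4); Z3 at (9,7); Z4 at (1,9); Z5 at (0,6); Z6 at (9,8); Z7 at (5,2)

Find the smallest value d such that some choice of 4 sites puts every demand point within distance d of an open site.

Open {D-α, D-β, D-γ, D-δ}.
  Farthest demand point is Z5 at distance 6 (to D-β); all others are ≤ 6.
With {D-α, D-β, D-γ, D-ε} the worst case is 6.
With {D-α, D-β, D-δ, D-ε} the worst case is 6.
No size-4 selection achieves below 6.

6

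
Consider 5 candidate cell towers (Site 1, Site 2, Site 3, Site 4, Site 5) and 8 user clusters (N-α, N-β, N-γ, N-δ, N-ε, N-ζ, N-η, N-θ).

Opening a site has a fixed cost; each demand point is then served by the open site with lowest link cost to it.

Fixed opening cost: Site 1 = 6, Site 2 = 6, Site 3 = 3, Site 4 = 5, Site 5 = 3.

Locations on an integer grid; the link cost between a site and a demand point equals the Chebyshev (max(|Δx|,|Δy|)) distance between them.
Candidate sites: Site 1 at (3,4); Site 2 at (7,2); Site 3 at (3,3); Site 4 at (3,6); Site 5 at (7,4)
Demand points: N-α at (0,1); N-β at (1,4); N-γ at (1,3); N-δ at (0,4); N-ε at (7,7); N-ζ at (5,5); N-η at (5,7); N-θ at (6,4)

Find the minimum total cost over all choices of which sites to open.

25

Open {Site 3, Site 5}: assign each demand point to its cheapest open site.
  N-α→Site 3 3, N-β→Site 3 2, N-γ→Site 3 2, N-δ→Site 3 3, N-ε→Site 5 3, N-ζ→Site 3 2, N-η→Site 5 3, N-θ→Site 5 1
  link cost 19, fixed 6 → total 25.
Compare {Site 3}: link cost 23 + fixed 3 = 26.
Compare {Site 1}: link cost 22 + fixed 6 = 28.
Compare {Site 1, Site 5}: link cost 19 + fixed 9 = 28.
All other subsets cost ≥ 26. Minimum total cost: 25.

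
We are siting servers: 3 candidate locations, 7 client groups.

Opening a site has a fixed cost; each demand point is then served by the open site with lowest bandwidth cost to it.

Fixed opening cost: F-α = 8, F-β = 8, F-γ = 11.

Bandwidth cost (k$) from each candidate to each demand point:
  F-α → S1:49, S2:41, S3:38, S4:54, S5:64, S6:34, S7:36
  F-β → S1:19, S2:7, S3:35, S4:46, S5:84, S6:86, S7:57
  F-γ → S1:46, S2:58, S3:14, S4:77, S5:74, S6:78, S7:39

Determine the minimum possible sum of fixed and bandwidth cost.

Open {F-α, F-β, F-γ}: assign each demand point to its cheapest open site.
  S1→F-β 19, S2→F-β 7, S3→F-γ 14, S4→F-β 46, S5→F-α 64, S6→F-α 34, S7→F-α 36
  bandwidth cost 220, fixed 27 → total 247.
Compare {F-α, F-β}: bandwidth cost 241 + fixed 16 = 257.
Compare {F-β, F-γ}: bandwidth cost 277 + fixed 19 = 296.
Compare {F-α, F-γ}: bandwidth cost 289 + fixed 19 = 308.
All other subsets cost ≥ 257. Minimum total cost: 247.

247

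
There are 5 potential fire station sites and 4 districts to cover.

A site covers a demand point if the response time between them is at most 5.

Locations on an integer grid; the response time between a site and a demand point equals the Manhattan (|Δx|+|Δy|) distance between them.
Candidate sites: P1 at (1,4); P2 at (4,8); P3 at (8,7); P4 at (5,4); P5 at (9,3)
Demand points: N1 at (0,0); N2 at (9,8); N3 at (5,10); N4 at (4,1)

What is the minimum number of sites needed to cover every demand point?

3

Coverage sets (demand points within 5 of each site):
  P1: {N1}
  P2: {N2, N3}
  P3: {N2}
  P4: {N4}
  P5: {N2}
No 2 sites suffice: every size-2 union leaves at least one demand point uncovered.
But {P1, P2, P4} covers everything, so the minimum is 3.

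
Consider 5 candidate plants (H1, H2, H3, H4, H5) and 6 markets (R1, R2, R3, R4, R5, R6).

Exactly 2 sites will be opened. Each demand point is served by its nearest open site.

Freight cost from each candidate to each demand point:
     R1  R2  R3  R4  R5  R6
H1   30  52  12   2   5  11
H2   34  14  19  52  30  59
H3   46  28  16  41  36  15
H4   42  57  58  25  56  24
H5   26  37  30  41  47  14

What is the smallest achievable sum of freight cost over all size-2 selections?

Open {H1, H2}.
  R1→H1 30, R2→H2 14, R3→H1 12, R4→H1 2, R5→H1 5, R6→H1 11  ⇒ total 74.
Compare {H1, H3}: total 88.
Compare {H1, H5}: total 93.
No size-2 selection does better; minimum is 74.

74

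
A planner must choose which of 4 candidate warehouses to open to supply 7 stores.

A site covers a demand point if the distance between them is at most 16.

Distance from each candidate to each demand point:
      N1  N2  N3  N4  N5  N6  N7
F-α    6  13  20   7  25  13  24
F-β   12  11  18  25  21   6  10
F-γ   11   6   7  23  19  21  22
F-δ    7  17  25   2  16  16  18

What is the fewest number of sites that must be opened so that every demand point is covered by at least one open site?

3

Coverage sets (demand points within 16 of each site):
  F-α: {N1, N2, N4, N6}
  F-β: {N1, N2, N6, N7}
  F-γ: {N1, N2, N3}
  F-δ: {N1, N4, N5, N6}
No 2 sites suffice: every size-2 union leaves at least one demand point uncovered.
But {F-β, F-γ, F-δ} covers everything, so the minimum is 3.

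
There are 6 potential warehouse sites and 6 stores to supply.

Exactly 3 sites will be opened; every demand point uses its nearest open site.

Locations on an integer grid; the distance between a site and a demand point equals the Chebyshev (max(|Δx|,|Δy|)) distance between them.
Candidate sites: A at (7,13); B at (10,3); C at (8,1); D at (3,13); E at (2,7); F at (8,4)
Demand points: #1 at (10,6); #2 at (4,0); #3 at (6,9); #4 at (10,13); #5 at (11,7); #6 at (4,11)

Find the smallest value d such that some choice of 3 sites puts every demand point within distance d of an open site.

Open {A, B, C}.
  Farthest demand point is #2 at distance 4 (to C); all others are ≤ 4.
With {A, B, F} the worst case is 4.
With {A, C, F} the worst case is 4.
No size-3 selection achieves below 4.

4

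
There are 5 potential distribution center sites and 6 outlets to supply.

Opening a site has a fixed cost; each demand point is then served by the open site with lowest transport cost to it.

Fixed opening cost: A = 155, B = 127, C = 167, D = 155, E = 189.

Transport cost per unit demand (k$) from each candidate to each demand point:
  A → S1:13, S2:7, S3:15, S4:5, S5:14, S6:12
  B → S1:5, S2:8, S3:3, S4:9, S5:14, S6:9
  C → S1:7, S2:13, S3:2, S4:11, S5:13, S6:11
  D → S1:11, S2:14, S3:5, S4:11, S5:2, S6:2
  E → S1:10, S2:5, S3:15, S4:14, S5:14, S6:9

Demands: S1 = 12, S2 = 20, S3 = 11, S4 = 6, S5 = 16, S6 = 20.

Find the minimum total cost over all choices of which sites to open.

Open {B, D}: assign each demand point to its cheapest open site.
  S1→B 12×5=60, S2→B 20×8=160, S3→B 11×3=33, S4→B 6×9=54, S5→D 16×2=32, S6→D 20×2=40
  transport cost 379, fixed 282 → total 661.
Compare {A, D}: transport cost 429 + fixed 310 = 739.
Compare {D, E}: transport cost 413 + fixed 344 = 757.
Compare {D}: transport cost 605 + fixed 155 = 760.
All other subsets cost ≥ 739. Minimum total cost: 661.

661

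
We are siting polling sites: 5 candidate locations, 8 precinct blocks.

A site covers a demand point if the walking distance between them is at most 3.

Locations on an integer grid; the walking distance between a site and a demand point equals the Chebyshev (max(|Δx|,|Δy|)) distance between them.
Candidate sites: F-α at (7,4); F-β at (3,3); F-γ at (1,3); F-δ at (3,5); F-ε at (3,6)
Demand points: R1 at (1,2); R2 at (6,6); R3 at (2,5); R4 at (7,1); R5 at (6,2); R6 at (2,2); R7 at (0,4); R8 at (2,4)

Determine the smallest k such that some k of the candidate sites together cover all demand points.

2

Coverage sets (demand points within 3 of each site):
  F-α: {R2, R4, R5}
  F-β: {R1, R2, R3, R5, R6, R7, R8}
  F-γ: {R1, R3, R6, R7, R8}
  F-δ: {R1, R2, R3, R5, R6, R7, R8}
  F-ε: {R2, R3, R7, R8}
No single site covers all 8 demand points.
But {F-α, F-β} covers everything, so the minimum is 2.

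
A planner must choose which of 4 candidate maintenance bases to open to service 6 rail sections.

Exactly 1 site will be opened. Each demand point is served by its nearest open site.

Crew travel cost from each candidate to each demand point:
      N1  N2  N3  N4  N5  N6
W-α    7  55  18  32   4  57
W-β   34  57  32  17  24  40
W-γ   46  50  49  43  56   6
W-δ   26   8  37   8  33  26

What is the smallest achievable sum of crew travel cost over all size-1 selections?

138

Open {W-δ}.
  N1→W-δ 26, N2→W-δ 8, N3→W-δ 37, N4→W-δ 8, N5→W-δ 33, N6→W-δ 26  ⇒ total 138.
Compare {W-α}: total 173.
Compare {W-β}: total 204.
No size-1 selection does better; minimum is 138.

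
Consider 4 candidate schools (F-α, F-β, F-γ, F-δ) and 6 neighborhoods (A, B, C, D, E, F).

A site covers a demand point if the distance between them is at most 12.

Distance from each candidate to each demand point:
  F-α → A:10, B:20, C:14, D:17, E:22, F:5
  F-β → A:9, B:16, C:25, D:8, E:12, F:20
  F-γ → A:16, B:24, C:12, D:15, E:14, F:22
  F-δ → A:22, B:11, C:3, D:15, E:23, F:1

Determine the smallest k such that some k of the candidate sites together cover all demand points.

2

Coverage sets (demand points within 12 of each site):
  F-α: {A, F}
  F-β: {A, D, E}
  F-γ: {C}
  F-δ: {B, C, F}
No single site covers all 6 demand points.
But {F-β, F-δ} covers everything, so the minimum is 2.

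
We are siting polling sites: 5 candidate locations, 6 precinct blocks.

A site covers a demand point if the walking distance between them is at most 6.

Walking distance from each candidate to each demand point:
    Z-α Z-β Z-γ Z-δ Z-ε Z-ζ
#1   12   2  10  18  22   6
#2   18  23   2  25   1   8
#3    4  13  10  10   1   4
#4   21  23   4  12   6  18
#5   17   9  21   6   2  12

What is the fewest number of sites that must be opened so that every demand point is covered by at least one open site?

Coverage sets (demand points within 6 of each site):
  #1: {Z-β, Z-ζ}
  #2: {Z-γ, Z-ε}
  #3: {Z-α, Z-ε, Z-ζ}
  #4: {Z-γ, Z-ε}
  #5: {Z-δ, Z-ε}
No 3 sites suffice: every size-3 union leaves at least one demand point uncovered.
But {#1, #2, #3, #5} covers everything, so the minimum is 4.

4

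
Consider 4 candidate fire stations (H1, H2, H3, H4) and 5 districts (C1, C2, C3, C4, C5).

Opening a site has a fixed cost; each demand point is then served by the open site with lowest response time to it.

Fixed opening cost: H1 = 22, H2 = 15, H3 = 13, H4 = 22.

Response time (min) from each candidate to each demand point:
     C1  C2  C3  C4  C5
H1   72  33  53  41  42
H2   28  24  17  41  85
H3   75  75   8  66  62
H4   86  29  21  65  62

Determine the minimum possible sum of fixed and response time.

189

Open {H1, H2}: assign each demand point to its cheapest open site.
  C1→H2 28, C2→H2 24, C3→H2 17, C4→H1 41, C5→H1 42
  response time 152, fixed 37 → total 189.
Compare {H2, H3}: response time 163 + fixed 28 = 191.
Compare {H1, H2, H3}: response time 143 + fixed 50 = 193.
Compare {H2, H4}: response time 172 + fixed 37 = 209.
All other subsets cost ≥ 191. Minimum total cost: 189.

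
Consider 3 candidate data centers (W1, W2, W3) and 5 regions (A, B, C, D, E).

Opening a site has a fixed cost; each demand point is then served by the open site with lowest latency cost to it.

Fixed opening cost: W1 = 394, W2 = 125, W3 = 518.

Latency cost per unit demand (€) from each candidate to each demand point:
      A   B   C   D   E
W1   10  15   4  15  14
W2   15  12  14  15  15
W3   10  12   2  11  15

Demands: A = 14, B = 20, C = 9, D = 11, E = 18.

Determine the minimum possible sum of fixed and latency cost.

Open {W2}: assign each demand point to its cheapest open site.
  A→W2 14×15=210, B→W2 20×12=240, C→W2 9×14=126, D→W2 11×15=165, E→W2 18×15=270
  latency cost 1011, fixed 125 → total 1136.
Compare {W1}: latency cost 893 + fixed 394 = 1287.
Compare {W3}: latency cost 789 + fixed 518 = 1307.
Compare {W1, W2}: latency cost 833 + fixed 519 = 1352.
All other subsets cost ≥ 1287. Minimum total cost: 1136.

1136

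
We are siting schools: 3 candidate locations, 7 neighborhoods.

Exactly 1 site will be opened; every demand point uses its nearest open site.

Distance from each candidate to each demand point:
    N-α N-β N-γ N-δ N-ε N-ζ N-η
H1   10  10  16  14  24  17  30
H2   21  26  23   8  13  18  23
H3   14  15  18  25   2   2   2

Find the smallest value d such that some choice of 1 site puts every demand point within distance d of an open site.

Open {H3}.
  Farthest demand point is N-δ at distance 25 (to H3); all others are ≤ 25.
With {H2} the worst case is 26.
With {H1} the worst case is 30.
No size-1 selection achieves below 25.

25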